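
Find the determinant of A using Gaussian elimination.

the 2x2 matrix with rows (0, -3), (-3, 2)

det(A) = -9

Forward elimination:
R1 <-> R2   (pivot in column 1 was zero)
[ -3   2 ]
[  0  -3 ]
Upper-triangular form:
[ -3   2 ]
[  0  -3 ]
det(A) = (-1)^1 * (-3) * (-3) = -9  (1 row swap -> sign -1)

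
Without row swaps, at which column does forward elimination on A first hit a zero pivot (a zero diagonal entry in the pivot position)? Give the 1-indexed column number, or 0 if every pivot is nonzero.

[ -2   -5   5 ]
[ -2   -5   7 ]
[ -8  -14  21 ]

first zero-pivot column = 2

Naive forward elimination:
R2 <- R2 - (1)*R1:  [ 0  0  2 ]
R3 <- R3 - (4)*R1:  [ 0  6  1 ]
Matrix at this point:
[ -2  -5  5 ]
[  0   0  2 ]
[  0   6  1 ]
Pivot entry (2,2) is zero but row 3 has 6 in column 2 -> naive elimination stops; a row interchange (e.g. R2 <-> R3) would be required here.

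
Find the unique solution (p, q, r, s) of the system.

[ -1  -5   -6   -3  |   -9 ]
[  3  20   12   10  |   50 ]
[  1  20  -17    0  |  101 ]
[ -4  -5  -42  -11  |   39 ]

(4, 4, -1, -3)

Forward elimination on [A|b]:
R2 <- R2 - (-3)*R1:  [  0   5  -6   1  23 ]
R3 <- R3 - (-1)*R1:  [   0   15  -23   -3   92 ]
R4 <- R4 - (4)*R1:  [   0   15  -18    1   75 ]
R3 <- R3 - (3)*R2:  [  0   0  -5  -6  23 ]
R4 <- R4 - (3)*R2:  [  0   0   0  -2   6 ]
Row echelon form:
[ -1  -5  -6  -3  |  -9 ]
[  0   5  -6   1  |  23 ]
[  0   0  -5  -6  |  23 ]
[  0   0   0  -2  |   6 ]
Back-substitution:
s = (6) / -2 = -3
r = (23 - (-6)*(-3)) / -5 = -1
q = (23 - (-6)*(-1) - (1)*(-3)) / 5 = 4
p = (-9 - (-5)*(4) - (-6)*(-1) - (-3)*(-3)) / -1 = 4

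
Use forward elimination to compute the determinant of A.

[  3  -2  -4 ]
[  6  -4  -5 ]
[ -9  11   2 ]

Forward elimination:
R2 <- R2 - (2)*R1:  [ 0  0  3 ]
R3 <- R3 - (-3)*R1:  [   0    5  -10 ]
R2 <-> R3   (pivot in column 2 was zero)
[ 3  -2   -4 ]
[ 0   5  -10 ]
[ 0   0    3 ]
Upper-triangular form:
[ 3  -2   -4 ]
[ 0   5  -10 ]
[ 0   0    3 ]
det(A) = (-1)^1 * (3) * (5) * (3) = -45  (1 row swap -> sign -1)

det(A) = -45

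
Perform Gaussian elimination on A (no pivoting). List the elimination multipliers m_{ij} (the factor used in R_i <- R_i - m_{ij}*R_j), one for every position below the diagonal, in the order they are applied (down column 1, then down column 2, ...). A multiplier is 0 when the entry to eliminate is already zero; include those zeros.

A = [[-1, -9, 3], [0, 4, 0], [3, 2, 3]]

Forward elimination:
R2: entry in column 1 is already 0 -> m_{21} = 0 (no row operation needed)
R3 <- R3 - (-3)*R1:  [   0  -25   12 ]
R3 <- R3 - (-25/4)*R2:  [  0   0  12 ]
Multipliers (in order of application): m_{21} = 0, m_{31} = -3, m_{32} = -25/4

multipliers: 0, -3, -25/4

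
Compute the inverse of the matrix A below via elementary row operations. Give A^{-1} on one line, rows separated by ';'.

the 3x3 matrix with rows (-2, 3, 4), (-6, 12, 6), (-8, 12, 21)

Gauss-Jordan on [A | I]:
R1 <- (1/-2)*R1:  [    1  -3/2    -2  |  -1/2     0     0 ]
R2 <- R2 - (-6)*R1:  [  0   3  -6  |  -3   1   0 ]
R3 <- R3 - (-8)*R1:  [  0   0   5  |  -4   0   1 ]
R2 <- (1/3)*R2:  [   0    1   -2  |   -1  1/3    0 ]
R1 <- R1 - (-3/2)*R2:  [   1    0   -5  |   -2  1/2    0 ]
R3 <- (1/5)*R3:  [    0     0     1  |  -4/5     0   1/5 ]
R1 <- R1 - (-5)*R3:  [   1    0    0  |   -6  1/2    1 ]
R2 <- R2 - (-2)*R3:  [     0      1      0  |  -13/5    1/3    2/5 ]
Right block of [I | A^{-1}] is the inverse:
[    -6  1/2    1 ]
[ -13/5  1/3  2/5 ]
[  -4/5    0  1/5 ]

inverse = [-6 1/2 1; -13/5 1/3 2/5; -4/5 0 1/5]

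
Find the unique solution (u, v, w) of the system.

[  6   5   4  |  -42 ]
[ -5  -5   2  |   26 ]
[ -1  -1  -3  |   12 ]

(-4, -2, -2)

Forward elimination on [A|b]:
R2 <- R2 - (-5/6)*R1:  [    0  -5/6  16/3    -9 ]
R3 <- R3 - (-1/6)*R1:  [    0  -1/6  -7/3     5 ]
R3 <- R3 - (1/5)*R2:  [     0      0  -17/5   34/5 ]
Row echelon form:
[ 6     5      4  |   -42 ]
[ 0  -5/6   16/3  |    -9 ]
[ 0     0  -17/5  |  34/5 ]
Back-substitution:
w = (34/5) / (-17/5) = -2
v = (-9 - (16/3)*(-2)) / (-5/6) = -2
u = (-42 - (5)*(-2) - (4)*(-2)) / 6 = -4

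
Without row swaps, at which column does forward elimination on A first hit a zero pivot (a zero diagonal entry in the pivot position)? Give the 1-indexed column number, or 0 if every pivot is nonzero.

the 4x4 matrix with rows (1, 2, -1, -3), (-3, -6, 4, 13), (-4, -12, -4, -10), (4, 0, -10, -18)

first zero-pivot column = 2

Naive forward elimination:
R2 <- R2 - (-3)*R1:  [ 0  0  1  4 ]
R3 <- R3 - (-4)*R1:  [   0   -4   -8  -22 ]
R4 <- R4 - (4)*R1:  [  0  -8  -6  -6 ]
Matrix at this point:
[ 1   2  -1   -3 ]
[ 0   0   1    4 ]
[ 0  -4  -8  -22 ]
[ 0  -8  -6   -6 ]
Pivot entry (2,2) is zero but row 3 has -4 in column 2 -> naive elimination stops; a row interchange (e.g. R2 <-> R3) would be required here.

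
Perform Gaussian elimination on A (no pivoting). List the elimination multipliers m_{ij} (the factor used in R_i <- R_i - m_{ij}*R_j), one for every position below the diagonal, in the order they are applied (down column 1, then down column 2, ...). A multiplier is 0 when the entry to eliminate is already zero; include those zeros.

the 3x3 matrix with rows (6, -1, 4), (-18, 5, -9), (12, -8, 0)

Forward elimination:
R2 <- R2 - (-3)*R1:  [ 0  2  3 ]
R3 <- R3 - (2)*R1:  [  0  -6  -8 ]
R3 <- R3 - (-3)*R2:  [ 0  0  1 ]
Multipliers (in order of application): m_{21} = -3, m_{31} = 2, m_{32} = -3

multipliers: -3, 2, -3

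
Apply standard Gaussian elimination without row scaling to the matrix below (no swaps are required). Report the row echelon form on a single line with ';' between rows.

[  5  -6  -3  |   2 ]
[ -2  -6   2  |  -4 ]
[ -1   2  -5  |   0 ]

Forward elimination:
R2 <- R2 - (-2/5)*R1:  [     0  -42/5    4/5  -16/5 ]
R3 <- R3 - (-1/5)*R1:  [     0    4/5  -28/5    2/5 ]
R3 <- R3 - (-2/21)*R2:  [       0        0  -116/21     2/21 ]
Row echelon form:
[ 5     -6       -3  |      2 ]
[ 0  -42/5      4/5  |  -16/5 ]
[ 0      0  -116/21  |   2/21 ]

REF = [5 -6 -3 2; 0 -42/5 4/5 -16/5; 0 0 -116/21 2/21]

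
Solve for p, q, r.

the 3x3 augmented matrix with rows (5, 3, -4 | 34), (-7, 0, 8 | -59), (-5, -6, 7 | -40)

(5, -1, -3)

Forward elimination on [A|b]:
R2 <- R2 - (-7/5)*R1:  [     0   21/5   12/5  -57/5 ]
R3 <- R3 - (-1)*R1:  [  0  -3   3  -6 ]
R3 <- R3 - (-5/7)*R2:  [     0      0   33/7  -99/7 ]
Row echelon form:
[ 5     3    -4  |     34 ]
[ 0  21/5  12/5  |  -57/5 ]
[ 0     0  33/7  |  -99/7 ]
Back-substitution:
r = (-99/7) / (33/7) = -3
q = (-57/5 - (12/5)*(-3)) / (21/5) = -1
p = (34 - (3)*(-1) - (-4)*(-3)) / 5 = 5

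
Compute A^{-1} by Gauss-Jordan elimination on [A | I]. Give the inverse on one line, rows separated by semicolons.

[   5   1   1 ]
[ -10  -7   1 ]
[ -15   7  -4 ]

inverse = [-21/125 -11/125 -8/125; 11/25 1/25 3/25; 7/5 2/5 1/5]

Gauss-Jordan on [A | I]:
R1 <- (1/5)*R1:  [   1  1/5  1/5  |  1/5    0    0 ]
R2 <- R2 - (-10)*R1:  [  0  -5   3  |   2   1   0 ]
R3 <- R3 - (-15)*R1:  [  0  10  -1  |   3   0   1 ]
R2 <- (1/-5)*R2:  [    0     1  -3/5  |  -2/5  -1/5     0 ]
R1 <- R1 - (1/5)*R2:  [    1     0  8/25  |  7/25  1/25     0 ]
R3 <- R3 - (10)*R2:  [ 0  0  5  |  7  2  1 ]
R3 <- (1/5)*R3:  [   0    0    1  |  7/5  2/5  1/5 ]
R1 <- R1 - (8/25)*R3:  [       1        0        0  |  -21/125  -11/125   -8/125 ]
R2 <- R2 - (-3/5)*R3:  [     0      1      0  |  11/25   1/25   3/25 ]
Right block of [I | A^{-1}] is the inverse:
[ -21/125  -11/125  -8/125 ]
[   11/25     1/25    3/25 ]
[     7/5      2/5     1/5 ]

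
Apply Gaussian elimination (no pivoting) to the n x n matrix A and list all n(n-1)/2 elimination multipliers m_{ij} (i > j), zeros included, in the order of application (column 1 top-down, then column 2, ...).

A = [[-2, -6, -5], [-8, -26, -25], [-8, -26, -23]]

multipliers: 4, 4, 1

Forward elimination:
R2 <- R2 - (4)*R1:  [  0  -2  -5 ]
R3 <- R3 - (4)*R1:  [  0  -2  -3 ]
R3 <- R3 - (1)*R2:  [ 0  0  2 ]
Multipliers (in order of application): m_{21} = 4, m_{31} = 4, m_{32} = 1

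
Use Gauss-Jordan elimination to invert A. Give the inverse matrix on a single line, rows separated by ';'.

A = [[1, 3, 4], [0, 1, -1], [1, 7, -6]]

Gauss-Jordan on [A | I]:
R3 <- R3 - (1)*R1:  [   0    4  -10  |   -1    0    1 ]
R1 <- R1 - (3)*R2:  [  1   0   7  |   1  -3   0 ]
R3 <- R3 - (4)*R2:  [  0   0  -6  |  -1  -4   1 ]
R3 <- (1/-6)*R3:  [    0     0     1  |   1/6   2/3  -1/6 ]
R1 <- R1 - (7)*R3:  [     1      0      0  |   -1/6  -23/3    7/6 ]
R2 <- R2 - (-1)*R3:  [    0     1     0  |   1/6   5/3  -1/6 ]
Right block of [I | A^{-1}] is the inverse:
[ -1/6  -23/3   7/6 ]
[  1/6    5/3  -1/6 ]
[  1/6    2/3  -1/6 ]

inverse = [-1/6 -23/3 7/6; 1/6 5/3 -1/6; 1/6 2/3 -1/6]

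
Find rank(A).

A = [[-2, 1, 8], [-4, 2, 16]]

rank(A) = 1

Row reduction:
R2 <- R2 - (2)*R1:  [ 0  0  0 ]
Row echelon form:
[ -2  1  8 ]
[  0  0  0 ]
Nonzero rows / pivot columns: 1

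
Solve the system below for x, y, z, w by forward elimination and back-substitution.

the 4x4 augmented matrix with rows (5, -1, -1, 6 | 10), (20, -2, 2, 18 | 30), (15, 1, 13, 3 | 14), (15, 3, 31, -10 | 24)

(-3, -5, 4, 4)

Forward elimination on [A|b]:
R2 <- R2 - (4)*R1:  [   0    2    6   -6  -10 ]
R3 <- R3 - (3)*R1:  [   0    4   16  -15  -16 ]
R4 <- R4 - (3)*R1:  [   0    6   34  -28   -6 ]
R3 <- R3 - (2)*R2:  [  0   0   4  -3   4 ]
R4 <- R4 - (3)*R2:  [   0    0   16  -10   24 ]
R4 <- R4 - (4)*R3:  [ 0  0  0  2  8 ]
Row echelon form:
[ 5  -1  -1   6  |   10 ]
[ 0   2   6  -6  |  -10 ]
[ 0   0   4  -3  |    4 ]
[ 0   0   0   2  |    8 ]
Back-substitution:
w = (8) / 2 = 4
z = (4 - (-3)*(4)) / 4 = 4
y = (-10 - (6)*(4) - (-6)*(4)) / 2 = -5
x = (10 - (-1)*(-5) - (-1)*(4) - (6)*(4)) / 5 = -3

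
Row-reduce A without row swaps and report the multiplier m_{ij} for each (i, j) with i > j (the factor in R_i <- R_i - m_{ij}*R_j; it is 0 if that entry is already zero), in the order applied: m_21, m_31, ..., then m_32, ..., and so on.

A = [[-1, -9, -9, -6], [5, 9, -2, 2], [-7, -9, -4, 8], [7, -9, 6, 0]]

Forward elimination:
R2 <- R2 - (-5)*R1:  [   0  -36  -47  -28 ]
R3 <- R3 - (7)*R1:  [  0  54  59  50 ]
R4 <- R4 - (-7)*R1:  [   0  -72  -57  -42 ]
R3 <- R3 - (-3/2)*R2:  [     0      0  -23/2      8 ]
R4 <- R4 - (2)*R2:  [  0   0  37  14 ]
R4 <- R4 - (-74/23)*R3:  [      0       0       0  914/23 ]
Multipliers (in order of application): m_{21} = -5, m_{31} = 7, m_{41} = -7, m_{32} = -3/2, m_{42} = 2, m_{43} = -74/23

multipliers: -5, 7, -7, -3/2, 2, -74/23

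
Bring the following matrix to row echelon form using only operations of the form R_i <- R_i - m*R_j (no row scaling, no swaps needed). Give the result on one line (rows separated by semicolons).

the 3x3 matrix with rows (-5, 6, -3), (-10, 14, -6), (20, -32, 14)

Forward elimination:
R2 <- R2 - (2)*R1:  [ 0  2  0 ]
R3 <- R3 - (-4)*R1:  [  0  -8   2 ]
R3 <- R3 - (-4)*R2:  [ 0  0  2 ]
Row echelon form:
[ -5  6  -3 ]
[  0  2   0 ]
[  0  0   2 ]

REF = [-5 6 -3; 0 2 0; 0 0 2]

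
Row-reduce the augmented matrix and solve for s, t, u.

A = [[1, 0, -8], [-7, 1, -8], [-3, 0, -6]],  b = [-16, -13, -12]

Forward elimination on [A|b]:
R2 <- R2 - (-7)*R1:  [    0     1   -64  -125 ]
R3 <- R3 - (-3)*R1:  [   0    0  -30  -60 ]
Row echelon form:
[ 1  0   -8  |   -16 ]
[ 0  1  -64  |  -125 ]
[ 0  0  -30  |   -60 ]
Back-substitution:
u = (-60) / -30 = 2
t = (-125 - (-64)*(2)) / 1 = 3
s = (-16 - (-8)*(2)) / 1 = 0

(0, 3, 2)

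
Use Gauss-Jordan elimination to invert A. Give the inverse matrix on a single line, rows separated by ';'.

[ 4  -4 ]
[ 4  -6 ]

Gauss-Jordan on [A | I]:
R1 <- (1/4)*R1:  [   1   -1  |  1/4    0 ]
R2 <- R2 - (4)*R1:  [  0  -2  |  -1   1 ]
R2 <- (1/-2)*R2:  [    0     1  |   1/2  -1/2 ]
R1 <- R1 - (-1)*R2:  [    1     0  |   3/4  -1/2 ]
Right block of [I | A^{-1}] is the inverse:
[ 3/4  -1/2 ]
[ 1/2  -1/2 ]

inverse = [3/4 -1/2; 1/2 -1/2]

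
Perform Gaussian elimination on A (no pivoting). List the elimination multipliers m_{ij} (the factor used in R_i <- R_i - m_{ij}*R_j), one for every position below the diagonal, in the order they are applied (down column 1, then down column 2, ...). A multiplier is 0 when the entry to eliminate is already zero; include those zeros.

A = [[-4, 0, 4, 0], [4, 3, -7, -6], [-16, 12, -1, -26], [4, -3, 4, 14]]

Forward elimination:
R2 <- R2 - (-1)*R1:  [  0   3  -3  -6 ]
R3 <- R3 - (4)*R1:  [   0   12  -17  -26 ]
R4 <- R4 - (-1)*R1:  [  0  -3   8  14 ]
R3 <- R3 - (4)*R2:  [  0   0  -5  -2 ]
R4 <- R4 - (-1)*R2:  [ 0  0  5  8 ]
R4 <- R4 - (-1)*R3:  [ 0  0  0  6 ]
Multipliers (in order of application): m_{21} = -1, m_{31} = 4, m_{41} = -1, m_{32} = 4, m_{42} = -1, m_{43} = -1

multipliers: -1, 4, -1, 4, -1, -1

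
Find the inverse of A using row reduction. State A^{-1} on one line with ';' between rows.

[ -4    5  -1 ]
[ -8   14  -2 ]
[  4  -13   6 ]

inverse = [-29/40 17/80 -1/20; -1/2 1/4 0; -3/5 2/5 1/5]

Gauss-Jordan on [A | I]:
R1 <- (1/-4)*R1:  [    1  -5/4   1/4  |  -1/4     0     0 ]
R2 <- R2 - (-8)*R1:  [  0   4   0  |  -2   1   0 ]
R3 <- R3 - (4)*R1:  [  0  -8   5  |   1   0   1 ]
R2 <- (1/4)*R2:  [    0     1     0  |  -1/2   1/4     0 ]
R1 <- R1 - (-5/4)*R2:  [    1     0   1/4  |  -7/8  5/16     0 ]
R3 <- R3 - (-8)*R2:  [  0   0   5  |  -3   2   1 ]
R3 <- (1/5)*R3:  [    0     0     1  |  -3/5   2/5   1/5 ]
R1 <- R1 - (1/4)*R3:  [      1       0       0  |  -29/40   17/80   -1/20 ]
Right block of [I | A^{-1}] is the inverse:
[ -29/40  17/80  -1/20 ]
[   -1/2    1/4      0 ]
[   -3/5    2/5    1/5 ]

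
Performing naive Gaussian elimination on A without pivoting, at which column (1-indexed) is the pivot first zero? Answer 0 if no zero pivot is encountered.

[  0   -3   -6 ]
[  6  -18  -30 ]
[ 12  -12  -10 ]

first zero-pivot column = 1

Naive forward elimination:
Pivot entry (1,1) is zero but row 2 has 6 in column 1 -> naive elimination stops; a row interchange (e.g. R1 <-> R2) would be required here.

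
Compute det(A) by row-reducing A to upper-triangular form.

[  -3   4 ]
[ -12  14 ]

det(A) = 6

Forward elimination:
R2 <- R2 - (4)*R1:  [  0  -2 ]
Upper-triangular form:
[ -3   4 ]
[  0  -2 ]
det(A) = (-1)^0 * (-3) * (-2) = 6  (0 row swaps -> sign +1)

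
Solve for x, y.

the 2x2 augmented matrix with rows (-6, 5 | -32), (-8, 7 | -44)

Forward elimination on [A|b]:
R2 <- R2 - (4/3)*R1:  [    0   1/3  -4/3 ]
Row echelon form:
[ -6    5  |   -32 ]
[  0  1/3  |  -4/3 ]
Back-substitution:
y = (-4/3) / (1/3) = -4
x = (-32 - (5)*(-4)) / -6 = 2

(2, -4)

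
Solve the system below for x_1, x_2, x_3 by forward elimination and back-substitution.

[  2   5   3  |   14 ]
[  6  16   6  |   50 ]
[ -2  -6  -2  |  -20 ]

(-4, 5, -1)

Forward elimination on [A|b]:
R2 <- R2 - (3)*R1:  [  0   1  -3   8 ]
R3 <- R3 - (-1)*R1:  [  0  -1   1  -6 ]
R3 <- R3 - (-1)*R2:  [  0   0  -2   2 ]
Row echelon form:
[ 2  5   3  |  14 ]
[ 0  1  -3  |   8 ]
[ 0  0  -2  |   2 ]
Back-substitution:
x_3 = (2) / -2 = -1
x_2 = (8 - (-3)*(-1)) / 1 = 5
x_1 = (14 - (5)*(5) - (3)*(-1)) / 2 = -4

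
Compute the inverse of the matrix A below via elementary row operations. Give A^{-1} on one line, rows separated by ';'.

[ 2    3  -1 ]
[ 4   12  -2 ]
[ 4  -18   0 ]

Gauss-Jordan on [A | I]:
R1 <- (1/2)*R1:  [    1   3/2  -1/2  |   1/2     0     0 ]
R2 <- R2 - (4)*R1:  [  0   6   0  |  -2   1   0 ]
R3 <- R3 - (4)*R1:  [   0  -24    2  |   -2    0    1 ]
R2 <- (1/6)*R2:  [    0     1     0  |  -1/3   1/6     0 ]
R1 <- R1 - (3/2)*R2:  [    1     0  -1/2  |     1  -1/4     0 ]
R3 <- R3 - (-24)*R2:  [   0    0    2  |  -10    4    1 ]
R3 <- (1/2)*R3:  [   0    0    1  |   -5    2  1/2 ]
R1 <- R1 - (-1/2)*R3:  [    1     0     0  |  -3/2   3/4   1/4 ]
Right block of [I | A^{-1}] is the inverse:
[ -3/2  3/4  1/4 ]
[ -1/3  1/6    0 ]
[   -5    2  1/2 ]

inverse = [-3/2 3/4 1/4; -1/3 1/6 0; -5 2 1/2]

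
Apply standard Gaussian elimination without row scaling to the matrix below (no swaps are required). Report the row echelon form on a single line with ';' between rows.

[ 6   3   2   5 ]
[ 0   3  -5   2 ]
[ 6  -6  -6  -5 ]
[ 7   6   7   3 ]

Forward elimination:
R3 <- R3 - (1)*R1:  [   0   -9   -8  -10 ]
R4 <- R4 - (7/6)*R1:  [     0    5/2   14/3  -17/6 ]
R3 <- R3 - (-3)*R2:  [   0    0  -23   -4 ]
R4 <- R4 - (5/6)*R2:  [    0     0  53/6  -9/2 ]
R4 <- R4 - (-53/138)*R3:  [        0         0         0  -833/138 ]
Row echelon form:
[ 6  3    2         5 ]
[ 0  3   -5         2 ]
[ 0  0  -23        -4 ]
[ 0  0    0  -833/138 ]

REF = [6 3 2 5; 0 3 -5 2; 0 0 -23 -4; 0 0 0 -833/138]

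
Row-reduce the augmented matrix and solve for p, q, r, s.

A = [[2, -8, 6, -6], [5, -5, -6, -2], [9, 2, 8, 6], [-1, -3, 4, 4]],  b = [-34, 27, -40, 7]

Forward elimination on [A|b]:
R2 <- R2 - (5/2)*R1:  [   0   15  -21   13  112 ]
R3 <- R3 - (9/2)*R1:  [   0   38  -19   33  113 ]
R4 <- R4 - (-1/2)*R1:  [   0   -7    7    1  -10 ]
R3 <- R3 - (38/15)*R2:  [        0         0     171/5      1/15  -2561/15 ]
R4 <- R4 - (-7/15)*R2:  [      0       0   -14/5  106/15  634/15 ]
R4 <- R4 - (-14/171)*R3:  [         0          0          0   3628/513  14512/513 ]
Row echelon form:
[ 2  -8      6        -6  |        -34 ]
[ 0  15    -21        13  |        112 ]
[ 0   0  171/5      1/15  |   -2561/15 ]
[ 0   0      0  3628/513  |  14512/513 ]
Back-substitution:
s = (14512/513) / (3628/513) = 4
r = (-2561/15 - (1/15)*(4)) / (171/5) = -5
q = (112 - (-21)*(-5) - (13)*(4)) / 15 = -3
p = (-34 - (-8)*(-3) - (6)*(-5) - (-6)*(4)) / 2 = -2

(-2, -3, -5, 4)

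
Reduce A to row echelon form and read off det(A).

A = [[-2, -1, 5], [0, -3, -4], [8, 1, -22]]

det(A) = 12

Forward elimination:
R3 <- R3 - (-4)*R1:  [  0  -3  -2 ]
R3 <- R3 - (1)*R2:  [ 0  0  2 ]
Upper-triangular form:
[ -2  -1   5 ]
[  0  -3  -4 ]
[  0   0   2 ]
det(A) = (-1)^0 * (-2) * (-3) * (2) = 12  (0 row swaps -> sign +1)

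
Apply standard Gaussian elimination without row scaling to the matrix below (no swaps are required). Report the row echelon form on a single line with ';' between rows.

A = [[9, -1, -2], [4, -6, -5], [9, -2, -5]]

Forward elimination:
R2 <- R2 - (4/9)*R1:  [     0  -50/9  -37/9 ]
R3 <- R3 - (1)*R1:  [  0  -1  -3 ]
R3 <- R3 - (9/50)*R2:  [       0        0  -113/50 ]
Row echelon form:
[ 9     -1       -2 ]
[ 0  -50/9    -37/9 ]
[ 0      0  -113/50 ]

REF = [9 -1 -2; 0 -50/9 -37/9; 0 0 -113/50]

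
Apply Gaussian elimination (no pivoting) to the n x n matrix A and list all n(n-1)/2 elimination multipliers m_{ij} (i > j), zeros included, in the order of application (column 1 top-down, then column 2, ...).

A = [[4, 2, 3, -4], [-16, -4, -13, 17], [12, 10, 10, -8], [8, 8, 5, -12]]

multipliers: -4, 3, 2, 1, 1, 0

Forward elimination:
R2 <- R2 - (-4)*R1:  [  0   4  -1   1 ]
R3 <- R3 - (3)*R1:  [ 0  4  1  4 ]
R4 <- R4 - (2)*R1:  [  0   4  -1  -4 ]
R3 <- R3 - (1)*R2:  [ 0  0  2  3 ]
R4 <- R4 - (1)*R2:  [  0   0   0  -5 ]
R4: entry in column 3 is already 0 -> m_{43} = 0 (no row operation needed)
Multipliers (in order of application): m_{21} = -4, m_{31} = 3, m_{41} = 2, m_{32} = 1, m_{42} = 1, m_{43} = 0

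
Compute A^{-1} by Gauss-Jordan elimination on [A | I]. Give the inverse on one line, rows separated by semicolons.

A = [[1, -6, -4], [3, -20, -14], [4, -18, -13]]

inverse = [4/3 -1 2/3; -17/6 1/2 1/3; 13/3 -1 -1/3]

Gauss-Jordan on [A | I]:
R2 <- R2 - (3)*R1:  [  0  -2  -2  |  -3   1   0 ]
R3 <- R3 - (4)*R1:  [  0   6   3  |  -4   0   1 ]
R2 <- (1/-2)*R2:  [    0     1     1  |   3/2  -1/2     0 ]
R1 <- R1 - (-6)*R2:  [  1   0   2  |  10  -3   0 ]
R3 <- R3 - (6)*R2:  [   0    0   -3  |  -13    3    1 ]
R3 <- (1/-3)*R3:  [    0     0     1  |  13/3    -1  -1/3 ]
R1 <- R1 - (2)*R3:  [   1    0    0  |  4/3   -1  2/3 ]
R2 <- R2 - (1)*R3:  [     0      1      0  |  -17/6    1/2    1/3 ]
Right block of [I | A^{-1}] is the inverse:
[   4/3   -1   2/3 ]
[ -17/6  1/2   1/3 ]
[  13/3   -1  -1/3 ]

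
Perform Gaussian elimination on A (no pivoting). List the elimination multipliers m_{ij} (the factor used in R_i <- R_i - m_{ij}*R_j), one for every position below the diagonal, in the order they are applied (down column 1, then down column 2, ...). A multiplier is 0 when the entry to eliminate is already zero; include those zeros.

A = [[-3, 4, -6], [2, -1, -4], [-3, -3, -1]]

multipliers: -2/3, 1, -21/5

Forward elimination:
R2 <- R2 - (-2/3)*R1:  [   0  5/3   -8 ]
R3 <- R3 - (1)*R1:  [  0  -7   5 ]
R3 <- R3 - (-21/5)*R2:  [      0       0  -143/5 ]
Multipliers (in order of application): m_{21} = -2/3, m_{31} = 1, m_{32} = -21/5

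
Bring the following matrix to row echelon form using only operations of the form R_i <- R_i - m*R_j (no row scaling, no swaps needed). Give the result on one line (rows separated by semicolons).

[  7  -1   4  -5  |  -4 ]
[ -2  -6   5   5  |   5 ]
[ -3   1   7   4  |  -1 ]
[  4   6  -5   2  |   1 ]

Forward elimination:
R2 <- R2 - (-2/7)*R1:  [     0  -44/7   43/7   25/7   27/7 ]
R3 <- R3 - (-3/7)*R1:  [     0    4/7   61/7   13/7  -19/7 ]
R4 <- R4 - (4/7)*R1:  [     0   46/7  -51/7   34/7   23/7 ]
R3 <- R3 - (-1/11)*R2:  [      0       0  102/11   24/11  -26/11 ]
R4 <- R4 - (-23/22)*R2:  [      0       0  -19/22  189/22  161/22 ]
R4 <- R4 - (-19/204)*R3:  [      0       0       0  299/34  362/51 ]
Row echelon form:
[ 7     -1       4      -5  |      -4 ]
[ 0  -44/7    43/7    25/7  |    27/7 ]
[ 0      0  102/11   24/11  |  -26/11 ]
[ 0      0       0  299/34  |  362/51 ]

REF = [7 -1 4 -5 -4; 0 -44/7 43/7 25/7 27/7; 0 0 102/11 24/11 -26/11; 0 0 0 299/34 362/51]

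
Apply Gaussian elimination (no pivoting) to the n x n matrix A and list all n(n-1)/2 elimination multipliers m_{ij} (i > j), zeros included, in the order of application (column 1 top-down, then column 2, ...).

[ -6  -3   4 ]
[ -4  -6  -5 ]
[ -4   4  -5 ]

multipliers: 2/3, 2/3, -3/2

Forward elimination:
R2 <- R2 - (2/3)*R1:  [     0     -4  -23/3 ]
R3 <- R3 - (2/3)*R1:  [     0      6  -23/3 ]
R3 <- R3 - (-3/2)*R2:  [      0       0  -115/6 ]
Multipliers (in order of application): m_{21} = 2/3, m_{31} = 2/3, m_{32} = -3/2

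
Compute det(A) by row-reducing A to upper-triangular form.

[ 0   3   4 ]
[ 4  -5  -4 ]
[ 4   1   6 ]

det(A) = -24

Forward elimination:
R1 <-> R2   (pivot in column 1 was zero)
[ 4  -5  -4 ]
[ 0   3   4 ]
[ 4   1   6 ]
R3 <- R3 - (1)*R1:  [  0   6  10 ]
R3 <- R3 - (2)*R2:  [ 0  0  2 ]
Upper-triangular form:
[ 4  -5  -4 ]
[ 0   3   4 ]
[ 0   0   2 ]
det(A) = (-1)^1 * (4) * (3) * (2) = -24  (1 row swap -> sign -1)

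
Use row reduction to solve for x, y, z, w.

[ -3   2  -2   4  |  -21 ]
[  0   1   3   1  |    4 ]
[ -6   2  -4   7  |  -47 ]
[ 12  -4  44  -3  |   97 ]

Forward elimination on [A|b]:
R3 <- R3 - (2)*R1:  [  0  -2   0  -1  -5 ]
R4 <- R4 - (-4)*R1:  [  0   4  36  13  13 ]
R3 <- R3 - (-2)*R2:  [ 0  0  6  1  3 ]
R4 <- R4 - (4)*R2:  [  0   0  24   9  -3 ]
R4 <- R4 - (4)*R3:  [   0    0    0    5  -15 ]
Row echelon form:
[ -3  2  -2  4  |  -21 ]
[  0  1   3  1  |    4 ]
[  0  0   6  1  |    3 ]
[  0  0   0  5  |  -15 ]
Back-substitution:
w = (-15) / 5 = -3
z = (3 - (1)*(-3)) / 6 = 1
y = (4 - (3)*(1) - (1)*(-3)) / 1 = 4
x = (-21 - (2)*(4) - (-2)*(1) - (4)*(-3)) / -3 = 5

(5, 4, 1, -3)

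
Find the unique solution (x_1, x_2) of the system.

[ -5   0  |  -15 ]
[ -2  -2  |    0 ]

(3, -3)

Forward elimination on [A|b]:
R2 <- R2 - (2/5)*R1:  [  0  -2   6 ]
Row echelon form:
[ -5   0  |  -15 ]
[  0  -2  |    6 ]
Back-substitution:
x_2 = (6) / -2 = -3
x_1 = (-15) / -5 = 3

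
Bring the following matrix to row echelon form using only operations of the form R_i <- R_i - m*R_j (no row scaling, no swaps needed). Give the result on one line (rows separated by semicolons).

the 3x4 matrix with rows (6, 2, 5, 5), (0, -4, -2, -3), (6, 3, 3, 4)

REF = [6 2 5 5; 0 -4 -2 -3; 0 0 -5/2 -7/4]

Forward elimination:
R3 <- R3 - (1)*R1:  [  0   1  -2  -1 ]
R3 <- R3 - (-1/4)*R2:  [    0     0  -5/2  -7/4 ]
Row echelon form:
[ 6   2     5     5 ]
[ 0  -4    -2    -3 ]
[ 0   0  -5/2  -7/4 ]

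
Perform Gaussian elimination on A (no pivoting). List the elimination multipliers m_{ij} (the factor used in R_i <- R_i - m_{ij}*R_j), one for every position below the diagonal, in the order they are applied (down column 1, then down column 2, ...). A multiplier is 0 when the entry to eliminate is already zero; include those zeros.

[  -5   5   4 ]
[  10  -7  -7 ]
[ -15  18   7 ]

multipliers: -2, 3, 1

Forward elimination:
R2 <- R2 - (-2)*R1:  [ 0  3  1 ]
R3 <- R3 - (3)*R1:  [  0   3  -5 ]
R3 <- R3 - (1)*R2:  [  0   0  -6 ]
Multipliers (in order of application): m_{21} = -2, m_{31} = 3, m_{32} = 1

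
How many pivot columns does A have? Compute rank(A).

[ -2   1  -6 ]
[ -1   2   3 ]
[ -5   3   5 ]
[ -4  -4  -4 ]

rank(A) = 3

Row reduction:
R2 <- R2 - (1/2)*R1:  [   0  3/2    6 ]
R3 <- R3 - (5/2)*R1:  [   0  1/2   20 ]
R4 <- R4 - (2)*R1:  [  0  -6   8 ]
R3 <- R3 - (1/3)*R2:  [  0   0  18 ]
R4 <- R4 - (-4)*R2:  [  0   0  32 ]
R4 <- R4 - (16/9)*R3:  [ 0  0  0 ]
Row echelon form:
[ -2    1  -6 ]
[  0  3/2   6 ]
[  0    0  18 ]
[  0    0   0 ]
Nonzero rows / pivot columns: 3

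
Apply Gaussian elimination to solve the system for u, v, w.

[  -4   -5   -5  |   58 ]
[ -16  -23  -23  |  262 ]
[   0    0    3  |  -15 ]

Forward elimination on [A|b]:
R2 <- R2 - (4)*R1:  [  0  -3  -3  30 ]
Row echelon form:
[ -4  -5  -5  |   58 ]
[  0  -3  -3  |   30 ]
[  0   0   3  |  -15 ]
Back-substitution:
w = (-15) / 3 = -5
v = (30 - (-3)*(-5)) / -3 = -5
u = (58 - (-5)*(-5) - (-5)*(-5)) / -4 = -2

(-2, -5, -5)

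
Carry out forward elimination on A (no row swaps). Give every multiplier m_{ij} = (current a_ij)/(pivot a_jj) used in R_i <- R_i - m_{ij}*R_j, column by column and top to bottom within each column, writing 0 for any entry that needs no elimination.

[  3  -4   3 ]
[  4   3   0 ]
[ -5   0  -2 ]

Forward elimination:
R2 <- R2 - (4/3)*R1:  [    0  25/3    -4 ]
R3 <- R3 - (-5/3)*R1:  [     0  -20/3      3 ]
R3 <- R3 - (-4/5)*R2:  [    0     0  -1/5 ]
Multipliers (in order of application): m_{21} = 4/3, m_{31} = -5/3, m_{32} = -4/5

multipliers: 4/3, -5/3, -4/5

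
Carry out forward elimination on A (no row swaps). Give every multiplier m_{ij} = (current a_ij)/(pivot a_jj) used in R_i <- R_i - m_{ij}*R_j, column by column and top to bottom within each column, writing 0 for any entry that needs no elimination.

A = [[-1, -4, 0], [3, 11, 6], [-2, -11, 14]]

Forward elimination:
R2 <- R2 - (-3)*R1:  [  0  -1   6 ]
R3 <- R3 - (2)*R1:  [  0  -3  14 ]
R3 <- R3 - (3)*R2:  [  0   0  -4 ]
Multipliers (in order of application): m_{21} = -3, m_{31} = 2, m_{32} = 3

multipliers: -3, 2, 3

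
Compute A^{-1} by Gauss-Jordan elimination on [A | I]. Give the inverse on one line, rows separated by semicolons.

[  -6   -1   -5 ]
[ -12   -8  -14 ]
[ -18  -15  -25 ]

Gauss-Jordan on [A | I]:
R1 <- (1/-6)*R1:  [    1   1/6   5/6  |  -1/6     0     0 ]
R2 <- R2 - (-12)*R1:  [  0  -6  -4  |  -2   1   0 ]
R3 <- R3 - (-18)*R1:  [   0  -12  -10  |   -3    0    1 ]
R2 <- (1/-6)*R2:  [    0     1   2/3  |   1/3  -1/6     0 ]
R1 <- R1 - (1/6)*R2:  [     1      0  13/18  |   -2/9   1/36      0 ]
R3 <- R3 - (-12)*R2:  [  0   0  -2  |   1  -2   1 ]
R3 <- (1/-2)*R3:  [    0     0     1  |  -1/2     1  -1/2 ]
R1 <- R1 - (13/18)*R3:  [      1       0       0  |    5/36  -25/36   13/36 ]
R2 <- R2 - (2/3)*R3:  [    0     1     0  |   2/3  -5/6   1/3 ]
Right block of [I | A^{-1}] is the inverse:
[ 5/36  -25/36  13/36 ]
[  2/3    -5/6    1/3 ]
[ -1/2       1   -1/2 ]

inverse = [5/36 -25/36 13/36; 2/3 -5/6 1/3; -1/2 1 -1/2]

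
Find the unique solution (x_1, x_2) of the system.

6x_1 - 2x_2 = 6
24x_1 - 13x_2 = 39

Forward elimination on [A|b]:
R2 <- R2 - (4)*R1:  [  0  -5  15 ]
Row echelon form:
[ 6  -2  |   6 ]
[ 0  -5  |  15 ]
Back-substitution:
x_2 = (15) / -5 = -3
x_1 = (6 - (-2)*(-3)) / 6 = 0

(0, -3)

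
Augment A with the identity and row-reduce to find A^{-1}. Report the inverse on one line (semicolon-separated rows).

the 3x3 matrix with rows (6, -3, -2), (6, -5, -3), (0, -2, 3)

Gauss-Jordan on [A | I]:
R1 <- (1/6)*R1:  [    1  -1/2  -1/3  |   1/6     0     0 ]
R2 <- R2 - (6)*R1:  [  0  -2  -1  |  -1   1   0 ]
R2 <- (1/-2)*R2:  [    0     1   1/2  |   1/2  -1/2     0 ]
R1 <- R1 - (-1/2)*R2:  [     1      0  -1/12  |   5/12   -1/4      0 ]
R3 <- R3 - (-2)*R2:  [  0   0   4  |   1  -1   1 ]
R3 <- (1/4)*R3:  [    0     0     1  |   1/4  -1/4   1/4 ]
R1 <- R1 - (-1/12)*R3:  [      1       0       0  |    7/16  -13/48    1/48 ]
R2 <- R2 - (1/2)*R3:  [    0     1     0  |   3/8  -3/8  -1/8 ]
Right block of [I | A^{-1}] is the inverse:
[ 7/16  -13/48  1/48 ]
[  3/8    -3/8  -1/8 ]
[  1/4    -1/4   1/4 ]

inverse = [7/16 -13/48 1/48; 3/8 -3/8 -1/8; 1/4 -1/4 1/4]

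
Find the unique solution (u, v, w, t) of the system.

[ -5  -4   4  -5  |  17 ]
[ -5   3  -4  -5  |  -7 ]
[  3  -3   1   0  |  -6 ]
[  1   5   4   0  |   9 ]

(-3, 0, 3, 2)

Forward elimination on [A|b]:
R2 <- R2 - (1)*R1:  [   0    7   -8    0  -24 ]
R3 <- R3 - (-3/5)*R1:  [     0  -27/5   17/5     -3   21/5 ]
R4 <- R4 - (-1/5)*R1:  [    0  21/5  24/5    -1  62/5 ]
R3 <- R3 - (-27/35)*R2:  [       0        0   -97/35       -3  -501/35 ]
R4 <- R4 - (3/5)*R2:  [     0      0   48/5     -1  134/5 ]
R4 <- R4 - (-336/97)*R3:  [        0         0         0  -1105/97  -2210/97 ]
Row echelon form:
[ -5  -4       4        -5  |        17 ]
[  0   7      -8         0  |       -24 ]
[  0   0  -97/35        -3  |   -501/35 ]
[  0   0       0  -1105/97  |  -2210/97 ]
Back-substitution:
t = (-2210/97) / (-1105/97) = 2
w = (-501/35 - (-3)*(2)) / (-97/35) = 3
v = (-24 - (-8)*(3)) / 7 = 0
u = (17 - (-4)*(0) - (4)*(3) - (-5)*(2)) / -5 = -3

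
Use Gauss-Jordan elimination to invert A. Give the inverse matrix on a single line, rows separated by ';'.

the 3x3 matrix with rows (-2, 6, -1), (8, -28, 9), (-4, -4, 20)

Gauss-Jordan on [A | I]:
R1 <- (1/-2)*R1:  [    1    -3   1/2  |  -1/2     0     0 ]
R2 <- R2 - (8)*R1:  [  0  -4   5  |   4   1   0 ]
R3 <- R3 - (-4)*R1:  [   0  -16   22  |   -2    0    1 ]
R2 <- (1/-4)*R2:  [    0     1  -5/4  |    -1  -1/4     0 ]
R1 <- R1 - (-3)*R2:  [     1      0  -13/4  |   -7/2   -3/4      0 ]
R3 <- R3 - (-16)*R2:  [   0    0    2  |  -18   -4    1 ]
R3 <- (1/2)*R3:  [   0    0    1  |   -9   -2  1/2 ]
R1 <- R1 - (-13/4)*R3:  [      1       0       0  |  -131/4   -29/4    13/8 ]
R2 <- R2 - (-5/4)*R3:  [     0      1      0  |  -49/4  -11/4    5/8 ]
Right block of [I | A^{-1}] is the inverse:
[ -131/4  -29/4  13/8 ]
[  -49/4  -11/4   5/8 ]
[     -9     -2   1/2 ]

inverse = [-131/4 -29/4 13/8; -49/4 -11/4 5/8; -9 -2 1/2]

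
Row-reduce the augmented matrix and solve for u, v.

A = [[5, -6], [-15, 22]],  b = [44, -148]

Forward elimination on [A|b]:
R2 <- R2 - (-3)*R1:  [   0    4  -16 ]
Row echelon form:
[ 5  -6  |   44 ]
[ 0   4  |  -16 ]
Back-substitution:
v = (-16) / 4 = -4
u = (44 - (-6)*(-4)) / 5 = 4

(4, -4)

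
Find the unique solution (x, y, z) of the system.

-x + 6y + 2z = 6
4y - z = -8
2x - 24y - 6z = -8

Forward elimination on [A|b]:
R3 <- R3 - (-2)*R1:  [   0  -12   -2    4 ]
R3 <- R3 - (-3)*R2:  [   0    0   -5  -20 ]
Row echelon form:
[ -1  6   2  |    6 ]
[  0  4  -1  |   -8 ]
[  0  0  -5  |  -20 ]
Back-substitution:
z = (-20) / -5 = 4
y = (-8 - (-1)*(4)) / 4 = -1
x = (6 - (6)*(-1) - (2)*(4)) / -1 = -4

(-4, -1, 4)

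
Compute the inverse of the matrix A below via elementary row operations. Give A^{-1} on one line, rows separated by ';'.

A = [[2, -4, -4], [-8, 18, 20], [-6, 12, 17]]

inverse = [33/10 1 -2/5; 4/5 1/2 -2/5; 3/5 0 1/5]

Gauss-Jordan on [A | I]:
R1 <- (1/2)*R1:  [   1   -2   -2  |  1/2    0    0 ]
R2 <- R2 - (-8)*R1:  [ 0  2  4  |  4  1  0 ]
R3 <- R3 - (-6)*R1:  [ 0  0  5  |  3  0  1 ]
R2 <- (1/2)*R2:  [   0    1    2  |    2  1/2    0 ]
R1 <- R1 - (-2)*R2:  [   1    0    2  |  9/2    1    0 ]
R3 <- (1/5)*R3:  [   0    0    1  |  3/5    0  1/5 ]
R1 <- R1 - (2)*R3:  [     1      0      0  |  33/10      1   -2/5 ]
R2 <- R2 - (2)*R3:  [    0     1     0  |   4/5   1/2  -2/5 ]
Right block of [I | A^{-1}] is the inverse:
[ 33/10    1  -2/5 ]
[   4/5  1/2  -2/5 ]
[   3/5    0   1/5 ]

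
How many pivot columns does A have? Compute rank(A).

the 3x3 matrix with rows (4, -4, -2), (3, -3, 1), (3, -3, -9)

Row reduction:
R2 <- R2 - (3/4)*R1:  [   0    0  5/2 ]
R3 <- R3 - (3/4)*R1:  [     0      0  -15/2 ]
R3 <- R3 - (-3)*R2:  [ 0  0  0 ]
Row echelon form:
[ 4  -4   -2 ]
[ 0   0  5/2 ]
[ 0   0    0 ]
Nonzero rows / pivot columns: 2

rank(A) = 2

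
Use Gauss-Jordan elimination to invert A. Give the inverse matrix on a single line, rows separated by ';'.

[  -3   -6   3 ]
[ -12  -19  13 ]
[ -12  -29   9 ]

Gauss-Jordan on [A | I]:
R1 <- (1/-3)*R1:  [    1     2    -1  |  -1/3     0     0 ]
R2 <- R2 - (-12)*R1:  [  0   5   1  |  -4   1   0 ]
R3 <- R3 - (-12)*R1:  [  0  -5  -3  |  -4   0   1 ]
R2 <- (1/5)*R2:  [    0     1   1/5  |  -4/5   1/5     0 ]
R1 <- R1 - (2)*R2:  [     1      0   -7/5  |  19/15   -2/5      0 ]
R3 <- R3 - (-5)*R2:  [  0   0  -2  |  -8   1   1 ]
R3 <- (1/-2)*R3:  [    0     0     1  |     4  -1/2  -1/2 ]
R1 <- R1 - (-7/5)*R3:  [      1       0       0  |  103/15  -11/10   -7/10 ]
R2 <- R2 - (1/5)*R3:  [    0     1     0  |  -8/5  3/10  1/10 ]
Right block of [I | A^{-1}] is the inverse:
[ 103/15  -11/10  -7/10 ]
[   -8/5    3/10   1/10 ]
[      4    -1/2   -1/2 ]

inverse = [103/15 -11/10 -7/10; -8/5 3/10 1/10; 4 -1/2 -1/2]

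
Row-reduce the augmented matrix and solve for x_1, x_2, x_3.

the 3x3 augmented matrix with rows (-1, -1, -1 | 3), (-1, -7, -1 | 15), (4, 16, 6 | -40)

(1, -2, -2)

Forward elimination on [A|b]:
R2 <- R2 - (1)*R1:  [  0  -6   0  12 ]
R3 <- R3 - (-4)*R1:  [   0   12    2  -28 ]
R3 <- R3 - (-2)*R2:  [  0   0   2  -4 ]
Row echelon form:
[ -1  -1  -1  |   3 ]
[  0  -6   0  |  12 ]
[  0   0   2  |  -4 ]
Back-substitution:
x_3 = (-4) / 2 = -2
x_2 = (12) / -6 = -2
x_1 = (3 - (-1)*(-2) - (-1)*(-2)) / -1 = 1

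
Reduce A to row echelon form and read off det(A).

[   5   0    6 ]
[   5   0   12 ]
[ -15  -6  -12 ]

det(A) = 180

Forward elimination:
R2 <- R2 - (1)*R1:  [ 0  0  6 ]
R3 <- R3 - (-3)*R1:  [  0  -6   6 ]
R2 <-> R3   (pivot in column 2 was zero)
[ 5   0  6 ]
[ 0  -6  6 ]
[ 0   0  6 ]
Upper-triangular form:
[ 5   0  6 ]
[ 0  -6  6 ]
[ 0   0  6 ]
det(A) = (-1)^1 * (5) * (-6) * (6) = 180  (1 row swap -> sign -1)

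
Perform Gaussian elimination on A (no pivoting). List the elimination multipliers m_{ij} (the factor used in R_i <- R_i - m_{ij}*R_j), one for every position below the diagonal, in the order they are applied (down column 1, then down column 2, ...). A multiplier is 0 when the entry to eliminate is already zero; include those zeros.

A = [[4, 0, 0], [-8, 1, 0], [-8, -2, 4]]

Forward elimination:
R2 <- R2 - (-2)*R1:  [ 0  1  0 ]
R3 <- R3 - (-2)*R1:  [  0  -2   4 ]
R3 <- R3 - (-2)*R2:  [ 0  0  4 ]
Multipliers (in order of application): m_{21} = -2, m_{31} = -2, m_{32} = -2

multipliers: -2, -2, -2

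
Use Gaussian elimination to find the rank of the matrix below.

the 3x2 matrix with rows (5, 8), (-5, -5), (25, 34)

rank(A) = 2

Row reduction:
R2 <- R2 - (-1)*R1:  [ 0  3 ]
R3 <- R3 - (5)*R1:  [  0  -6 ]
R3 <- R3 - (-2)*R2:  [ 0  0 ]
Row echelon form:
[ 5  8 ]
[ 0  3 ]
[ 0  0 ]
Nonzero rows / pivot columns: 2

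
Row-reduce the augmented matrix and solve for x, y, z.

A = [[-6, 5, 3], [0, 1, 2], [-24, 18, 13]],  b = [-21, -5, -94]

Forward elimination on [A|b]:
R3 <- R3 - (4)*R1:  [   0   -2    1  -10 ]
R3 <- R3 - (-2)*R2:  [   0    0    5  -20 ]
Row echelon form:
[ -6  5  3  |  -21 ]
[  0  1  2  |   -5 ]
[  0  0  5  |  -20 ]
Back-substitution:
z = (-20) / 5 = -4
y = (-5 - (2)*(-4)) / 1 = 3
x = (-21 - (5)*(3) - (3)*(-4)) / -6 = 4

(4, 3, -4)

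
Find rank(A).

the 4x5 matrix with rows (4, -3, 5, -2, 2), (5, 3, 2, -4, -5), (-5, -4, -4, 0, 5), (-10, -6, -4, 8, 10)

rank(A) = 3

Row reduction:
R2 <- R2 - (5/4)*R1:  [     0   27/4  -17/4   -3/2  -15/2 ]
R3 <- R3 - (-5/4)*R1:  [     0  -31/4    9/4   -5/2   15/2 ]
R4 <- R4 - (-5/2)*R1:  [     0  -27/2   17/2      3     15 ]
R3 <- R3 - (-31/27)*R2:  [      0       0  -71/27   -38/9   -10/9 ]
R4 <- R4 - (-2)*R2:  [ 0  0  0  0  0 ]
Row echelon form:
[ 4    -3       5     -2      2 ]
[ 0  27/4   -17/4   -3/2  -15/2 ]
[ 0     0  -71/27  -38/9  -10/9 ]
[ 0     0       0      0      0 ]
Nonzero rows / pivot columns: 3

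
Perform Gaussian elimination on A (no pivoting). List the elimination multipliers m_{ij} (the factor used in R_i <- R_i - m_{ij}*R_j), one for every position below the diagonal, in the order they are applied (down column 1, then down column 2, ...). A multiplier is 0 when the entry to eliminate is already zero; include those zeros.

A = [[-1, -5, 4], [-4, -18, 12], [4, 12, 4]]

Forward elimination:
R2 <- R2 - (4)*R1:  [  0   2  -4 ]
R3 <- R3 - (-4)*R1:  [  0  -8  20 ]
R3 <- R3 - (-4)*R2:  [ 0  0  4 ]
Multipliers (in order of application): m_{21} = 4, m_{31} = -4, m_{32} = -4

multipliers: 4, -4, -4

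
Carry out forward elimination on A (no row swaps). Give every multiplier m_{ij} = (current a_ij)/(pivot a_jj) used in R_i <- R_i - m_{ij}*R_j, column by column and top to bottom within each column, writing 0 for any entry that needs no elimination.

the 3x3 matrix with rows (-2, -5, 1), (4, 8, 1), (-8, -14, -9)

multipliers: -2, 4, -3

Forward elimination:
R2 <- R2 - (-2)*R1:  [  0  -2   3 ]
R3 <- R3 - (4)*R1:  [   0    6  -13 ]
R3 <- R3 - (-3)*R2:  [  0   0  -4 ]
Multipliers (in order of application): m_{21} = -2, m_{31} = 4, m_{32} = -3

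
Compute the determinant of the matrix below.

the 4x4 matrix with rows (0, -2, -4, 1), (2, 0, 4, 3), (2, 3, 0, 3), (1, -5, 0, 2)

det(A) = 32

Forward elimination:
R1 <-> R2   (pivot in column 1 was zero)
[ 2   0   4  3 ]
[ 0  -2  -4  1 ]
[ 2   3   0  3 ]
[ 1  -5   0  2 ]
R3 <- R3 - (1)*R1:  [  0   3  -4   0 ]
R4 <- R4 - (1/2)*R1:  [   0   -5   -2  1/2 ]
R3 <- R3 - (-3/2)*R2:  [   0    0  -10  3/2 ]
R4 <- R4 - (5/2)*R2:  [  0   0   8  -2 ]
R4 <- R4 - (-4/5)*R3:  [    0     0     0  -4/5 ]
Upper-triangular form:
[ 2   0    4     3 ]
[ 0  -2   -4     1 ]
[ 0   0  -10   3/2 ]
[ 0   0    0  -4/5 ]
det(A) = (-1)^1 * (2) * (-2) * (-10) * (-4/5) = 32  (1 row swap -> sign -1)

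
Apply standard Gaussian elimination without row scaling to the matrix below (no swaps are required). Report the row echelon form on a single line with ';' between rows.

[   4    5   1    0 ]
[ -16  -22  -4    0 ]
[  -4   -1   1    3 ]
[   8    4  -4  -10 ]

REF = [4 5 1 0; 0 -2 0 0; 0 0 2 3; 0 0 0 -1]

Forward elimination:
R2 <- R2 - (-4)*R1:  [  0  -2   0   0 ]
R3 <- R3 - (-1)*R1:  [ 0  4  2  3 ]
R4 <- R4 - (2)*R1:  [   0   -6   -6  -10 ]
R3 <- R3 - (-2)*R2:  [ 0  0  2  3 ]
R4 <- R4 - (3)*R2:  [   0    0   -6  -10 ]
R4 <- R4 - (-3)*R3:  [  0   0   0  -1 ]
Row echelon form:
[ 4   5  1   0 ]
[ 0  -2  0   0 ]
[ 0   0  2   3 ]
[ 0   0  0  -1 ]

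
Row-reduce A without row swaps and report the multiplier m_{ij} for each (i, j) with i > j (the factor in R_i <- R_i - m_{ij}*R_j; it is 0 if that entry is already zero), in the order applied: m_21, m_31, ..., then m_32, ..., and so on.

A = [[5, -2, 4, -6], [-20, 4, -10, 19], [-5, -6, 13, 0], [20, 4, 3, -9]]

multipliers: -4, -1, 4, 2, -3, 1

Forward elimination:
R2 <- R2 - (-4)*R1:  [  0  -4   6  -5 ]
R3 <- R3 - (-1)*R1:  [  0  -8  17  -6 ]
R4 <- R4 - (4)*R1:  [   0   12  -13   15 ]
R3 <- R3 - (2)*R2:  [ 0  0  5  4 ]
R4 <- R4 - (-3)*R2:  [ 0  0  5  0 ]
R4 <- R4 - (1)*R3:  [  0   0   0  -4 ]
Multipliers (in order of application): m_{21} = -4, m_{31} = -1, m_{41} = 4, m_{32} = 2, m_{42} = -3, m_{43} = 1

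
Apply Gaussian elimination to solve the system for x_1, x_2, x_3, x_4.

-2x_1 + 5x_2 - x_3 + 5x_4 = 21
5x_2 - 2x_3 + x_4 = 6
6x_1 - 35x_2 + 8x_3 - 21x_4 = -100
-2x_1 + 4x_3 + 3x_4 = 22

Forward elimination on [A|b]:
R3 <- R3 - (-3)*R1:  [   0  -20    5   -6  -37 ]
R4 <- R4 - (1)*R1:  [  0  -5   5  -2   1 ]
R3 <- R3 - (-4)*R2:  [   0    0   -3   -2  -13 ]
R4 <- R4 - (-1)*R2:  [  0   0   3  -1   7 ]
R4 <- R4 - (-1)*R3:  [  0   0   0  -3  -6 ]
Row echelon form:
[ -2  5  -1   5  |   21 ]
[  0  5  -2   1  |    6 ]
[  0  0  -3  -2  |  -13 ]
[  0  0   0  -3  |   -6 ]
Back-substitution:
x_4 = (-6) / -3 = 2
x_3 = (-13 - (-2)*(2)) / -3 = 3
x_2 = (6 - (-2)*(3) - (1)*(2)) / 5 = 2
x_1 = (21 - (5)*(2) - (-1)*(3) - (5)*(2)) / -2 = -2

(-2, 2, 3, 2)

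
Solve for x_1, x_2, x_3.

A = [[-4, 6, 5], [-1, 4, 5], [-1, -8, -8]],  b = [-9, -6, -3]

Forward elimination on [A|b]:
R2 <- R2 - (1/4)*R1:  [     0    5/2   15/4  -15/4 ]
R3 <- R3 - (1/4)*R1:  [     0  -19/2  -37/4   -3/4 ]
R3 <- R3 - (-19/5)*R2:  [   0    0    5  -15 ]
Row echelon form:
[ -4    6     5  |     -9 ]
[  0  5/2  15/4  |  -15/4 ]
[  0    0     5  |    -15 ]
Back-substitution:
x_3 = (-15) / 5 = -3
x_2 = (-15/4 - (15/4)*(-3)) / (5/2) = 3
x_1 = (-9 - (6)*(3) - (5)*(-3)) / -4 = 3

(3, 3, -3)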